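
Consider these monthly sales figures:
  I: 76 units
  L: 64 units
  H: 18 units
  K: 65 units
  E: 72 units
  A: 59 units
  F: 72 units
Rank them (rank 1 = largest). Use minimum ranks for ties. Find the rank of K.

Sorted (descending): 76, 72, 72, 65, 64, 59, 18
The 2 values of 72 occupy positions 2–3 → each gets rank 2.
K has value 65 units → rank 4.

4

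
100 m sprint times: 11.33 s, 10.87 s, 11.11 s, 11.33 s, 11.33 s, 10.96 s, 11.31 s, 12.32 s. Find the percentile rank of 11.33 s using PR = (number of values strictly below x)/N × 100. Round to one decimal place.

N = 8.
Strictly below 11.33: 4. Equal to 11.33: 3.
PR = 4/8 × 100 = 50.0

50.0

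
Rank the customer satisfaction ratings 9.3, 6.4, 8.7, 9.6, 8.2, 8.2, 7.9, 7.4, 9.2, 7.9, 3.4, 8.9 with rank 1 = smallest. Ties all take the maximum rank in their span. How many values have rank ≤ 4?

Sorted (ascending): 3.4, 6.4, 7.4, 7.9, 7.9, 8.2, 8.2, 8.7, 8.9, 9.2, 9.3, 9.6
The 2 values of 7.9 occupy positions 4–5 → each gets rank 5.
The 2 values of 8.2 occupy positions 6–7 → each gets rank 7.
Ranks ≤ 4: {1, 2, 3} → 3 values.

3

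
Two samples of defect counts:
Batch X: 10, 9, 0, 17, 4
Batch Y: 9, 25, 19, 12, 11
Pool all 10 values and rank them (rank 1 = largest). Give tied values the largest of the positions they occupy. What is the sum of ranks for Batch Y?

20

Sorted (descending): 25, 19, 17, 12, 11, 10, 9, 9, 4, 0
The 2 values of 9 occupy positions 7–8 → each gets rank 8.
Batch Y values → pooled ranks: 9→8, 25→1, 19→2, 12→4, 11→5
Rank sum = 8 + 1 + 2 + 4 + 5 = 20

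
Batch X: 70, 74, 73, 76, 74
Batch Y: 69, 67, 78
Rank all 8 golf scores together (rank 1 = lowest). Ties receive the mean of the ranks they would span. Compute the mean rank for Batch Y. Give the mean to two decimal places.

3.67

Sorted (ascending): 67, 69, 70, 73, 74, 74, 76, 78
The 2 values of 74 occupy positions 5–6 → average rank (5+6)/2 = 5.5.
Batch Y values → pooled ranks: 69→2, 67→1, 78→8
Mean rank = (2 + 1 + 8) / 3 = 3.67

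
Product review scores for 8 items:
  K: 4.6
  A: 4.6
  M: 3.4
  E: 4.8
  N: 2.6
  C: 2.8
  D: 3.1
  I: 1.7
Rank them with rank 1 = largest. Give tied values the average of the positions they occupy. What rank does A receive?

Sorted (descending): 4.8, 4.6, 4.6, 3.4, 3.1, 2.8, 2.6, 1.7
The 2 values of 4.6 occupy positions 2–3 → average rank (2+3)/2 = 2.5.
A has value 4.6 → rank 2.5.

2.5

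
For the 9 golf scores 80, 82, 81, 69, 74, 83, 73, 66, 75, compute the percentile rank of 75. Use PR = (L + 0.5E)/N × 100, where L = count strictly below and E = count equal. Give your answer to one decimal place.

N = 9.
Strictly below 75: 4. Equal to 75: 1.
PR = (4 + 0.5·1)/9 × 100 = 50.0

50.0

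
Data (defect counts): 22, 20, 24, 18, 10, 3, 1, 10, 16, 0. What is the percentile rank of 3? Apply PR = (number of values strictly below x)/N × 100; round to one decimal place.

20.0

N = 10.
Strictly below 3: 2. Equal to 3: 1.
PR = 2/10 × 100 = 20.0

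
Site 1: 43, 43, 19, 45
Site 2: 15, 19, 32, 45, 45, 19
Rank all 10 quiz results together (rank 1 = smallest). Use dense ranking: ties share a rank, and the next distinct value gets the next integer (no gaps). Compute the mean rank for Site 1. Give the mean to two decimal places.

3.75

Sorted (ascending): 15, 19, 19, 19, 32, 43, 43, 45, 45, 45
The 3 values of 19 share dense rank 2.
The 2 values of 43 share dense rank 4.
The 3 values of 45 share dense rank 5.
Remaining distinct values take the next consecutive integers.
Site 1 values → pooled ranks: 43→4, 43→4, 19→2, 45→5
Mean rank = (4 + 4 + 2 + 5) / 4 = 3.75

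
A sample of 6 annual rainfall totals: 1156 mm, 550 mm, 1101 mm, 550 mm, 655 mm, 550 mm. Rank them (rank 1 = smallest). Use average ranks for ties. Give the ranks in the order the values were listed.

6, 2, 5, 2, 4, 2

Sorted (ascending): 550, 550, 550, 655, 1101, 1156
The 3 values of 550 occupy positions 1–3 → average rank 2.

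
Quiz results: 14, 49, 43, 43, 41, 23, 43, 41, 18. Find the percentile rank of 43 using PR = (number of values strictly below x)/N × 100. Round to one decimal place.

N = 9.
Strictly below 43: 5. Equal to 43: 3.
PR = 5/9 × 100 = 55.6

55.6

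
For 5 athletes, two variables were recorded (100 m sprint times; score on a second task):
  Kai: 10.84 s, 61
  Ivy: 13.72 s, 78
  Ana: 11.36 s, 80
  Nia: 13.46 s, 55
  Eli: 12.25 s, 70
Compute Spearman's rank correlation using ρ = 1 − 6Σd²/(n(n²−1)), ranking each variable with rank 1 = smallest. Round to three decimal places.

0.000

Ranks of variable 1: 1, 5, 2, 4, 3
Ranks of variable 2: 2, 4, 5, 1, 3
d = r₁ − r₂: -1, 1, -3, 3, 0
d²: 1, 1, 9, 9, 0; Σd² = 20
ρ = 1 − 6·20/(5·24) = 1 − 120/120 = 0.000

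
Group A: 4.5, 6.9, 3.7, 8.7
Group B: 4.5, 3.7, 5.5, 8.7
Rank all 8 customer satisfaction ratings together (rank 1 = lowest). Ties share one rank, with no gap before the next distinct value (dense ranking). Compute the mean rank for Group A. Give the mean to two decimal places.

Sorted (ascending): 3.7, 3.7, 4.5, 4.5, 5.5, 6.9, 8.7, 8.7
The 2 values of 3.7 share dense rank 1.
The 2 values of 4.5 share dense rank 2.
The 2 values of 8.7 share dense rank 5.
Remaining distinct values take the next consecutive integers.
Group A values → pooled ranks: 4.5→2, 6.9→4, 3.7→1, 8.7→5
Mean rank = (2 + 4 + 1 + 5) / 4 = 3.00

3.00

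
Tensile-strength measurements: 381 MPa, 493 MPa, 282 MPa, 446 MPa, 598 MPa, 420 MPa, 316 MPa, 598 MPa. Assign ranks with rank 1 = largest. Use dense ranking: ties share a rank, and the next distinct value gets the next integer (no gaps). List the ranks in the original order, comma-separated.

5, 2, 7, 3, 1, 4, 6, 1

Sorted (descending): 598, 598, 493, 446, 420, 381, 316, 282
The 2 values of 598 share dense rank 1.
Remaining distinct values take the next consecutive integers.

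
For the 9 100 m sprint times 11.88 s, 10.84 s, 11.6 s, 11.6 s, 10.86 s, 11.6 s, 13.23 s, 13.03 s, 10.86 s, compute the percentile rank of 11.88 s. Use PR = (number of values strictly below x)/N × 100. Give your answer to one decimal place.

N = 9.
Strictly below 11.88: 6. Equal to 11.88: 1.
PR = 6/9 × 100 = 66.7

66.7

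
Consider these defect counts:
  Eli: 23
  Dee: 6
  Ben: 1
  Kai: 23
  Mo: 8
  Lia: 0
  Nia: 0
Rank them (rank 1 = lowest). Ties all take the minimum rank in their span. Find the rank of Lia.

Sorted (ascending): 0, 0, 1, 6, 8, 23, 23
The 2 values of 0 occupy positions 1–2 → each gets rank 1.
The 2 values of 23 occupy positions 6–7 → each gets rank 6.
Lia has value 0 → rank 1.

1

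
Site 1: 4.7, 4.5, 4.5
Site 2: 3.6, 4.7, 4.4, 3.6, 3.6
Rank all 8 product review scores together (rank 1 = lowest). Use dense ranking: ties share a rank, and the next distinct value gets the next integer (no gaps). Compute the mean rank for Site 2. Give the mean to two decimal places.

Sorted (ascending): 3.6, 3.6, 3.6, 4.4, 4.5, 4.5, 4.7, 4.7
The 3 values of 3.6 share dense rank 1.
The 2 values of 4.5 share dense rank 3.
The 2 values of 4.7 share dense rank 4.
Remaining distinct values take the next consecutive integers.
Site 2 values → pooled ranks: 3.6→1, 4.7→4, 4.4→2, 3.6→1, 3.6→1
Mean rank = (1 + 4 + 2 + 1 + 1) / 5 = 1.80

1.80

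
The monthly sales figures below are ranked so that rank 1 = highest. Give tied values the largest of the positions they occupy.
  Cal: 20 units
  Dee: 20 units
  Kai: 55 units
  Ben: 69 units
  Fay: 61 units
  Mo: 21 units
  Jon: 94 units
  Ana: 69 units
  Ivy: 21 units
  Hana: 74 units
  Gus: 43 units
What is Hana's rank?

Sorted (descending): 94, 74, 69, 69, 61, 55, 43, 21, 21, 20, 20
The 2 values of 69 occupy positions 3–4 → each gets rank 4.
The 2 values of 21 occupy positions 8–9 → each gets rank 9.
The 2 values of 20 occupy positions 10–11 → each gets rank 11.
Hana has value 74 units → rank 2.

2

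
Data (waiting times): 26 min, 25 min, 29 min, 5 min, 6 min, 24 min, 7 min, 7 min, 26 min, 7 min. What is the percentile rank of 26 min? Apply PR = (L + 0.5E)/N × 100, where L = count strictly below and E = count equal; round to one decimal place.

N = 10.
Strictly below 26: 7. Equal to 26: 2.
PR = (7 + 0.5·2)/10 × 100 = 80.0

80.0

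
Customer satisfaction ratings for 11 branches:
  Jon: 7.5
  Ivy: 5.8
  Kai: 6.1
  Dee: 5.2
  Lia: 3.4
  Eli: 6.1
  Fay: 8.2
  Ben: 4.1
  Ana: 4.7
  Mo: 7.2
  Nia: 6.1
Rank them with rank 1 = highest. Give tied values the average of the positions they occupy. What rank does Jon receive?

Sorted (descending): 8.2, 7.5, 7.2, 6.1, 6.1, 6.1, 5.8, 5.2, 4.7, 4.1, 3.4
The 3 values of 6.1 occupy positions 4–6 → average rank 5.
Jon has value 7.5 → rank 2.

2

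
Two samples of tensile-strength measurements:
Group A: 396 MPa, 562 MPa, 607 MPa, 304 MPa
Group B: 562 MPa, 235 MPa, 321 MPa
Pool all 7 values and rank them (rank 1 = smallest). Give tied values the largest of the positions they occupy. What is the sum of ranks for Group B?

Sorted (ascending): 235, 304, 321, 396, 562, 562, 607
The 2 values of 562 occupy positions 5–6 → each gets rank 6.
Group B values → pooled ranks: 562→6, 235→1, 321→3
Rank sum = 6 + 1 + 3 = 10

10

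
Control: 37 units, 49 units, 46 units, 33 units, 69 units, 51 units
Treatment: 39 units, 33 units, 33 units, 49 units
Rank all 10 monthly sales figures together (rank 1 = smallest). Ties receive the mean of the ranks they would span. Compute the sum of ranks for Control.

Sorted (ascending): 33, 33, 33, 37, 39, 46, 49, 49, 51, 69
The 3 values of 33 occupy positions 1–3 → average rank 2.
The 2 values of 49 occupy positions 7–8 → average rank (7+8)/2 = 7.5.
Control values → pooled ranks: 37→4, 49→7.5, 46→6, 33→2, 69→10, 51→9
Rank sum = 4 + 7.5 + 6 + 2 + 10 + 9 = 38.5

38.5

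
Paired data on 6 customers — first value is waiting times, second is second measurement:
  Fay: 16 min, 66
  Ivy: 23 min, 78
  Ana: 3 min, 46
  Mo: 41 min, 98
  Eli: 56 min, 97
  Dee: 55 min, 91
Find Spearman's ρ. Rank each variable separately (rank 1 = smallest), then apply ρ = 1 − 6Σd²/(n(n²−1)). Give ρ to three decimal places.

0.829

Ranks of variable 1: 2, 3, 1, 4, 6, 5
Ranks of variable 2: 2, 3, 1, 6, 5, 4
d = r₁ − r₂: 0, 0, 0, -2, 1, 1
d²: 0, 0, 0, 4, 1, 1; Σd² = 6
ρ = 1 − 6·6/(6·35) = 1 − 36/210 = 0.829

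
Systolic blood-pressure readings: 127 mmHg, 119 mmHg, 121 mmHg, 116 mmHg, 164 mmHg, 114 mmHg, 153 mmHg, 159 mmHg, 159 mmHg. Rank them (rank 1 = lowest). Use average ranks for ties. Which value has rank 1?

114

Sorted (ascending): 114, 116, 119, 121, 127, 153, 159, 159, 164
The 2 values of 159 occupy positions 7–8 → average rank (7+8)/2 = 7.5.
Rank 1 → value 114.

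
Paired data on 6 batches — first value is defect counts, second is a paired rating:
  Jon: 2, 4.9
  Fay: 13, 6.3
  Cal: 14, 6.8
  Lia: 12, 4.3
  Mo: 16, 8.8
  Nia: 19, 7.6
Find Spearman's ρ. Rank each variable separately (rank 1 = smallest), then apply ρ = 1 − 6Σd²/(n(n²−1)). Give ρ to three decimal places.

Ranks of variable 1: 1, 3, 4, 2, 5, 6
Ranks of variable 2: 2, 3, 4, 1, 6, 5
d = r₁ − r₂: -1, 0, 0, 1, -1, 1
d²: 1, 0, 0, 1, 1, 1; Σd² = 4
ρ = 1 − 6·4/(6·35) = 1 − 24/210 = 0.886

0.886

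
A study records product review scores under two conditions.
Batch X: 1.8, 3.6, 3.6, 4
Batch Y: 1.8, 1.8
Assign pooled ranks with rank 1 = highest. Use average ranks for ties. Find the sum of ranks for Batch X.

11

Sorted (descending): 4, 3.6, 3.6, 1.8, 1.8, 1.8
The 2 values of 3.6 occupy positions 2–3 → average rank (2+3)/2 = 2.5.
The 3 values of 1.8 occupy positions 4–6 → average rank 5.
Batch X values → pooled ranks: 1.8→5, 3.6→2.5, 3.6→2.5, 4→1
Rank sum = 5 + 2.5 + 2.5 + 1 = 11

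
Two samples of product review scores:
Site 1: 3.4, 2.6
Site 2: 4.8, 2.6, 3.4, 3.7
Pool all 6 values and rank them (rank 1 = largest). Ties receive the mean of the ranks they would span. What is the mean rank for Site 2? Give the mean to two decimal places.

3.00

Sorted (descending): 4.8, 3.7, 3.4, 3.4, 2.6, 2.6
The 2 values of 3.4 occupy positions 3–4 → average rank (3+4)/2 = 3.5.
The 2 values of 2.6 occupy positions 5–6 → average rank (5+6)/2 = 5.5.
Site 2 values → pooled ranks: 4.8→1, 2.6→5.5, 3.4→3.5, 3.7→2
Mean rank = (1 + 5.5 + 3.5 + 2) / 4 = 3.00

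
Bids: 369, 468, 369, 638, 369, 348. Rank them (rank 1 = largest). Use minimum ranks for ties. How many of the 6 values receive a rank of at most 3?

Sorted (descending): 638, 468, 369, 369, 369, 348
The 3 values of 369 occupy positions 3–5 → each gets rank 3.
Ranks ≤ 3: {1, 2, 3, 3, 3} → 5 values.

5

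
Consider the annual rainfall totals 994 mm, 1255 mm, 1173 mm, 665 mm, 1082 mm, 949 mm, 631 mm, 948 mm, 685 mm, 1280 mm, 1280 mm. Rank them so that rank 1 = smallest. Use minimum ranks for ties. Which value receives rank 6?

Sorted (ascending): 631, 665, 685, 948, 949, 994, 1082, 1173, 1255, 1280, 1280
The 2 values of 1280 occupy positions 10–11 → each gets rank 10.
Rank 6 → value 994.

994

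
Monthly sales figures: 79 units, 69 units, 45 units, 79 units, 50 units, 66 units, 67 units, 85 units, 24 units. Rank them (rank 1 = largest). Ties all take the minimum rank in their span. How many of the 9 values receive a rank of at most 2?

3

Sorted (descending): 85, 79, 79, 69, 67, 66, 50, 45, 24
The 2 values of 79 occupy positions 2–3 → each gets rank 2.
Ranks ≤ 2: {1, 2, 2} → 3 values.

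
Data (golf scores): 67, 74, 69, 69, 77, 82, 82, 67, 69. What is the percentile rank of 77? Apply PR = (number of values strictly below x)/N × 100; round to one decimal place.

66.7

N = 9.
Strictly below 77: 6. Equal to 77: 1.
PR = 6/9 × 100 = 66.7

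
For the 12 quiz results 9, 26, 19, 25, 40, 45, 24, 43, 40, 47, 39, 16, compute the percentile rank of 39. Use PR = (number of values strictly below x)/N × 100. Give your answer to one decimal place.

N = 12.
Strictly below 39: 6. Equal to 39: 1.
PR = 6/12 × 100 = 50.0

50.0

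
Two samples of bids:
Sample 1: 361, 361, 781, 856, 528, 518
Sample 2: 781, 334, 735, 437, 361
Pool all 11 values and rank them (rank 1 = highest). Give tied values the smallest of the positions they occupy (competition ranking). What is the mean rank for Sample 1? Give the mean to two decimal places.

5.00

Sorted (descending): 856, 781, 781, 735, 528, 518, 437, 361, 361, 361, 334
The 2 values of 781 occupy positions 2–3 → each gets rank 2.
The 3 values of 361 occupy positions 8–10 → each gets rank 8.
Sample 1 values → pooled ranks: 361→8, 361→8, 781→2, 856→1, 528→5, 518→6
Mean rank = (8 + 8 + 2 + 1 + 5 + 6) / 6 = 5.00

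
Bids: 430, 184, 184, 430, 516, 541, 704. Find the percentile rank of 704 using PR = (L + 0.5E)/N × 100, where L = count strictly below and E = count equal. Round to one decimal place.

92.9

N = 7.
Strictly below 704: 6. Equal to 704: 1.
PR = (6 + 0.5·1)/7 × 100 = 92.9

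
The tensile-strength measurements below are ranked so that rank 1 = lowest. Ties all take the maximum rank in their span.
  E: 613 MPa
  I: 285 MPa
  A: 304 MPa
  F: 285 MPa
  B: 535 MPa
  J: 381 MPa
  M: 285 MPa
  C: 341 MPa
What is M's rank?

3

Sorted (ascending): 285, 285, 285, 304, 341, 381, 535, 613
The 3 values of 285 occupy positions 1–3 → each gets rank 3.
M has value 285 MPa → rank 3.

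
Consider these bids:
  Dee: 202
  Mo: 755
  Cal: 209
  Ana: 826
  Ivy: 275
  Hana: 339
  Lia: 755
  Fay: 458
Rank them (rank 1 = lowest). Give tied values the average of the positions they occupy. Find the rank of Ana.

Sorted (ascending): 202, 209, 275, 339, 458, 755, 755, 826
The 2 values of 755 occupy positions 6–7 → average rank (6+7)/2 = 6.5.
Ana has value 826 → rank 8.

8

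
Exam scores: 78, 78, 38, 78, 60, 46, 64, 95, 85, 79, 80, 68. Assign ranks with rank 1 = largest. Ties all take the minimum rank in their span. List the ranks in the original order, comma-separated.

Sorted (descending): 95, 85, 80, 79, 78, 78, 78, 68, 64, 60, 46, 38
The 3 values of 78 occupy positions 5–7 → each gets rank 5.

5, 5, 12, 5, 10, 11, 9, 1, 2, 4, 3, 8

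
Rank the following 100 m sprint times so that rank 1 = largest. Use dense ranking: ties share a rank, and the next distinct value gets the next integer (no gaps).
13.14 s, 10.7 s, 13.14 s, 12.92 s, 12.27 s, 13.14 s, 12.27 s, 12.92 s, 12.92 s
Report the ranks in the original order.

1, 4, 1, 2, 3, 1, 3, 2, 2

Sorted (descending): 13.14, 13.14, 13.14, 12.92, 12.92, 12.92, 12.27, 12.27, 10.7
The 3 values of 13.14 share dense rank 1.
The 3 values of 12.92 share dense rank 2.
The 2 values of 12.27 share dense rank 3.
Remaining distinct values take the next consecutive integers.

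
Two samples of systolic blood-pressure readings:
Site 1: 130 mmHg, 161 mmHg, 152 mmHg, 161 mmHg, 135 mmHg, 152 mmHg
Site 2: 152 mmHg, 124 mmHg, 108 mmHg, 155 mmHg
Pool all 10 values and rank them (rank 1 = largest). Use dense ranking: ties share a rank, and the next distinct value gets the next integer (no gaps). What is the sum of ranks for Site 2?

18

Sorted (descending): 161, 161, 155, 152, 152, 152, 135, 130, 124, 108
The 2 values of 161 share dense rank 1.
The 3 values of 152 share dense rank 3.
Remaining distinct values take the next consecutive integers.
Site 2 values → pooled ranks: 152→3, 124→6, 108→7, 155→2
Rank sum = 3 + 6 + 7 + 2 = 18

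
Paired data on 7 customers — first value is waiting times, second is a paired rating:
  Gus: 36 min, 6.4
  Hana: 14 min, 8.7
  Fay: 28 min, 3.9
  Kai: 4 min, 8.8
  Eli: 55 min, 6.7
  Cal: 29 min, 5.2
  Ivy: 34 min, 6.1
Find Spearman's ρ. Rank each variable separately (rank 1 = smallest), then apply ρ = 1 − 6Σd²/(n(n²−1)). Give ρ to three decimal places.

-0.286

Ranks of variable 1: 6, 2, 3, 1, 7, 4, 5
Ranks of variable 2: 4, 6, 1, 7, 5, 2, 3
d = r₁ − r₂: 2, -4, 2, -6, 2, 2, 2
d²: 4, 16, 4, 36, 4, 4, 4; Σd² = 72
ρ = 1 − 6·72/(7·48) = 1 − 432/336 = -0.286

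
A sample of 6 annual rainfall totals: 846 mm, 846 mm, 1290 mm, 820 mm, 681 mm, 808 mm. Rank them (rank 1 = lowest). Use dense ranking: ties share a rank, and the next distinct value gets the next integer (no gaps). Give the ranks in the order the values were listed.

4, 4, 5, 3, 1, 2

Sorted (ascending): 681, 808, 820, 846, 846, 1290
The 2 values of 846 share dense rank 4.
Remaining distinct values take the next consecutive integers.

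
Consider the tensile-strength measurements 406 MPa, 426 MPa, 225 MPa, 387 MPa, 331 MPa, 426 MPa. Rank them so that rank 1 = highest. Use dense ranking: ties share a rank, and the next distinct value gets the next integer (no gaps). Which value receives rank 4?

Sorted (descending): 426, 426, 406, 387, 331, 225
The 2 values of 426 share dense rank 1.
Remaining distinct values take the next consecutive integers.
Rank 4 → value 331.

331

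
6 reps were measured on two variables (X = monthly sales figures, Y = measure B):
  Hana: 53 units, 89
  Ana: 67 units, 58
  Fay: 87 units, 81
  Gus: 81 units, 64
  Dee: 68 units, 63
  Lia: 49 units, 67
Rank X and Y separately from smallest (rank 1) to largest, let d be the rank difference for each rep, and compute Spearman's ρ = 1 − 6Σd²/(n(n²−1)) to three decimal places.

-0.086

Ranks of variable 1: 2, 3, 6, 5, 4, 1
Ranks of variable 2: 6, 1, 5, 3, 2, 4
d = r₁ − r₂: -4, 2, 1, 2, 2, -3
d²: 16, 4, 1, 4, 4, 9; Σd² = 38
ρ = 1 − 6·38/(6·35) = 1 − 228/210 = -0.086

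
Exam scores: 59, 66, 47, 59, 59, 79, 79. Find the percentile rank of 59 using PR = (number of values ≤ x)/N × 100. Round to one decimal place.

57.1

N = 7.
Strictly below 59: 1. Equal to 59: 3.
PR = 4/7 × 100 = 57.1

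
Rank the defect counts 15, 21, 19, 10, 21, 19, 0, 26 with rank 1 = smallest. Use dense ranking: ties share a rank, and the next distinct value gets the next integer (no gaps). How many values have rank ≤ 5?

7

Sorted (ascending): 0, 10, 15, 19, 19, 21, 21, 26
The 2 values of 19 share dense rank 4.
The 2 values of 21 share dense rank 5.
Remaining distinct values take the next consecutive integers.
Ranks ≤ 5: {1, 2, 3, 4, 4, 5, 5} → 7 values.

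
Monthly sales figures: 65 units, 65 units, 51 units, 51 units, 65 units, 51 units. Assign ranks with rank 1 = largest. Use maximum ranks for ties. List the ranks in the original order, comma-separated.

Sorted (descending): 65, 65, 65, 51, 51, 51
The 3 values of 65 occupy positions 1–3 → each gets rank 3.
The 3 values of 51 occupy positions 4–6 → each gets rank 6.

3, 3, 6, 6, 3, 6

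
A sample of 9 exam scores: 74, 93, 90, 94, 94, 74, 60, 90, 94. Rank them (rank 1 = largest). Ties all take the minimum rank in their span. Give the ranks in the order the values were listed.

Sorted (descending): 94, 94, 94, 93, 90, 90, 74, 74, 60
The 3 values of 94 occupy positions 1–3 → each gets rank 1.
The 2 values of 90 occupy positions 5–6 → each gets rank 5.
The 2 values of 74 occupy positions 7–8 → each gets rank 7.

7, 4, 5, 1, 1, 7, 9, 5, 1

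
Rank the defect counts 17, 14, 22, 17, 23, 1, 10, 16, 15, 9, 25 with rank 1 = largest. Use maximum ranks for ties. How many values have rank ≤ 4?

Sorted (descending): 25, 23, 22, 17, 17, 16, 15, 14, 10, 9, 1
The 2 values of 17 occupy positions 4–5 → each gets rank 5.
Ranks ≤ 4: {1, 2, 3} → 3 values.

3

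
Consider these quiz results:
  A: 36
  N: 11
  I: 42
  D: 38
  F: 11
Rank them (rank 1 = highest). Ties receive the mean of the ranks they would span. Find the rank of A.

3

Sorted (descending): 42, 38, 36, 11, 11
The 2 values of 11 occupy positions 4–5 → average rank (4+5)/2 = 4.5.
A has value 36 → rank 3.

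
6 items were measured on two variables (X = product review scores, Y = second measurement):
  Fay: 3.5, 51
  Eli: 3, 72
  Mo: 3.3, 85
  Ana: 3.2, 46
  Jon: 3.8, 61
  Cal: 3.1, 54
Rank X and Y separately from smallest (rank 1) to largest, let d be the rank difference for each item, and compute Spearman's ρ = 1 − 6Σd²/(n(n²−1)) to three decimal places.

-0.086

Ranks of variable 1: 5, 1, 4, 3, 6, 2
Ranks of variable 2: 2, 5, 6, 1, 4, 3
d = r₁ − r₂: 3, -4, -2, 2, 2, -1
d²: 9, 16, 4, 4, 4, 1; Σd² = 38
ρ = 1 − 6·38/(6·35) = 1 − 228/210 = -0.086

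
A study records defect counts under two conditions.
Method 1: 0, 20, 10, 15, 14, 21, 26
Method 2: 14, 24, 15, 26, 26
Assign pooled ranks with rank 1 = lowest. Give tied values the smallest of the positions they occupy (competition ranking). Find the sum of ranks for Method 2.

Sorted (ascending): 0, 10, 14, 14, 15, 15, 20, 21, 24, 26, 26, 26
The 2 values of 14 occupy positions 3–4 → each gets rank 3.
The 2 values of 15 occupy positions 5–6 → each gets rank 5.
The 3 values of 26 occupy positions 10–12 → each gets rank 10.
Method 2 values → pooled ranks: 14→3, 24→9, 15→5, 26→10, 26→10
Rank sum = 3 + 9 + 5 + 10 + 10 = 37

37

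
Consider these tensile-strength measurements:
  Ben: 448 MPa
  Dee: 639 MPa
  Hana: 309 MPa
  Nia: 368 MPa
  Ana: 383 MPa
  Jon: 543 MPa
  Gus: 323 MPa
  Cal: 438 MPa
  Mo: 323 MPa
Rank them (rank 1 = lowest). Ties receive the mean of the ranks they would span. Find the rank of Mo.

2.5

Sorted (ascending): 309, 323, 323, 368, 383, 438, 448, 543, 639
The 2 values of 323 occupy positions 2–3 → average rank (2+3)/2 = 2.5.
Mo has value 323 MPa → rank 2.5.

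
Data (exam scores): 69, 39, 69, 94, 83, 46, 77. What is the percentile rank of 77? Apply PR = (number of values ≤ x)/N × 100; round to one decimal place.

N = 7.
Strictly below 77: 4. Equal to 77: 1.
PR = 5/7 × 100 = 71.4

71.4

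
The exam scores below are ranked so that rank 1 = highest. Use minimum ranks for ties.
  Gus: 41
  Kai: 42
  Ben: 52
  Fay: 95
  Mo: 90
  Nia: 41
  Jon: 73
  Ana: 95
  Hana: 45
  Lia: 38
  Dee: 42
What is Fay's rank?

Sorted (descending): 95, 95, 90, 73, 52, 45, 42, 42, 41, 41, 38
The 2 values of 95 occupy positions 1–2 → each gets rank 1.
The 2 values of 42 occupy positions 7–8 → each gets rank 7.
The 2 values of 41 occupy positions 9–10 → each gets rank 9.
Fay has value 95 → rank 1.

1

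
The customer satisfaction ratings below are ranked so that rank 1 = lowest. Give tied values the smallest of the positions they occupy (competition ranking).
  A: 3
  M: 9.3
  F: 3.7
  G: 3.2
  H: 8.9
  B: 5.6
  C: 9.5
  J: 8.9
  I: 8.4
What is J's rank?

Sorted (ascending): 3, 3.2, 3.7, 5.6, 8.4, 8.9, 8.9, 9.3, 9.5
The 2 values of 8.9 occupy positions 6–7 → each gets rank 6.
J has value 8.9 → rank 6.

6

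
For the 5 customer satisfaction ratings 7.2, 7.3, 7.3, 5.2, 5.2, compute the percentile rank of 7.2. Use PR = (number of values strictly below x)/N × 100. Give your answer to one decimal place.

40.0

N = 5.
Strictly below 7.2: 2. Equal to 7.2: 1.
PR = 2/5 × 100 = 40.0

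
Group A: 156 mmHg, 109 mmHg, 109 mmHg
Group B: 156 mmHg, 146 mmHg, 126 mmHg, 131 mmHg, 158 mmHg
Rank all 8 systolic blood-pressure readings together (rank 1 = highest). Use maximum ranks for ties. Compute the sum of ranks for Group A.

19

Sorted (descending): 158, 156, 156, 146, 131, 126, 109, 109
The 2 values of 156 occupy positions 2–3 → each gets rank 3.
The 2 values of 109 occupy positions 7–8 → each gets rank 8.
Group A values → pooled ranks: 156→3, 109→8, 109→8
Rank sum = 3 + 8 + 8 = 19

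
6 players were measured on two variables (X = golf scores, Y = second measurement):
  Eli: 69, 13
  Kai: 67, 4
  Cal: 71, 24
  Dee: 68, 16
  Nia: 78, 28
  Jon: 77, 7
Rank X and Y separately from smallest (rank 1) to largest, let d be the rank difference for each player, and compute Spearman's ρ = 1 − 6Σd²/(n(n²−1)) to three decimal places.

0.600

Ranks of variable 1: 3, 1, 4, 2, 6, 5
Ranks of variable 2: 3, 1, 5, 4, 6, 2
d = r₁ − r₂: 0, 0, -1, -2, 0, 3
d²: 0, 0, 1, 4, 0, 9; Σd² = 14
ρ = 1 − 6·14/(6·35) = 1 − 84/210 = 0.600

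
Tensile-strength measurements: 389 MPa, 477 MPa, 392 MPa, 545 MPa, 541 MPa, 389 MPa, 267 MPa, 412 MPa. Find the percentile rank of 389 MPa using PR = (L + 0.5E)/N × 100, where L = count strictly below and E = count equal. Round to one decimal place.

25.0

N = 8.
Strictly below 389: 1. Equal to 389: 2.
PR = (1 + 0.5·2)/8 × 100 = 25.0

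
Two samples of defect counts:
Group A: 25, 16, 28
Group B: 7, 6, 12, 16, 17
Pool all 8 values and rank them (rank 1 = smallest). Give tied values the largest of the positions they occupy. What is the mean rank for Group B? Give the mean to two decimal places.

Sorted (ascending): 6, 7, 12, 16, 16, 17, 25, 28
The 2 values of 16 occupy positions 4–5 → each gets rank 5.
Group B values → pooled ranks: 7→2, 6→1, 12→3, 16→5, 17→6
Mean rank = (2 + 1 + 3 + 5 + 6) / 5 = 3.40

3.40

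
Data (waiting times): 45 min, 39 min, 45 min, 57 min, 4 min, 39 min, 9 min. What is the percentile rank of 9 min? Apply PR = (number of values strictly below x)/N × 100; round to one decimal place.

14.3

N = 7.
Strictly below 9: 1. Equal to 9: 1.
PR = 1/7 × 100 = 14.3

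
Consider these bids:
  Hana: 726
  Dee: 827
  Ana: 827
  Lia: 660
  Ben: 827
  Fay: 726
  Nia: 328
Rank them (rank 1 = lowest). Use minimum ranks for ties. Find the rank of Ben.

5

Sorted (ascending): 328, 660, 726, 726, 827, 827, 827
The 2 values of 726 occupy positions 3–4 → each gets rank 3.
The 3 values of 827 occupy positions 5–7 → each gets rank 5.
Ben has value 827 → rank 5.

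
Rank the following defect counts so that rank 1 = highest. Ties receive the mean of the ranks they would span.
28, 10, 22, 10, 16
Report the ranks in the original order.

Sorted (descending): 28, 22, 16, 10, 10
The 2 values of 10 occupy positions 4–5 → average rank (4+5)/2 = 4.5.

1, 4.5, 2, 4.5, 3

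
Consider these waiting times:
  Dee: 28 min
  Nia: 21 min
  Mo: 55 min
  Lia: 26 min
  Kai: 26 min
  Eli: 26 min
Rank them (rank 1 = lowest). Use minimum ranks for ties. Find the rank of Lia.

Sorted (ascending): 21, 26, 26, 26, 28, 55
The 3 values of 26 occupy positions 2–4 → each gets rank 2.
Lia has value 26 min → rank 2.

2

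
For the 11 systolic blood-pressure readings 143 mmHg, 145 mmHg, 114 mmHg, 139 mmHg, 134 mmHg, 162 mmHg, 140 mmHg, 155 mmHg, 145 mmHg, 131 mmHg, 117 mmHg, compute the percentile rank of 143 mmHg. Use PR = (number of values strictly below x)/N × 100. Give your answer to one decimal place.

N = 11.
Strictly below 143: 6. Equal to 143: 1.
PR = 6/11 × 100 = 54.5

54.5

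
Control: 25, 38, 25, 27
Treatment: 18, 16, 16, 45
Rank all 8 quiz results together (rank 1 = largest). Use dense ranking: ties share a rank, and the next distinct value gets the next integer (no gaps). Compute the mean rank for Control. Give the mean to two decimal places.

Sorted (descending): 45, 38, 27, 25, 25, 18, 16, 16
The 2 values of 25 share dense rank 4.
The 2 values of 16 share dense rank 6.
Remaining distinct values take the next consecutive integers.
Control values → pooled ranks: 25→4, 38→2, 25→4, 27→3
Mean rank = (4 + 2 + 4 + 3) / 4 = 3.25

3.25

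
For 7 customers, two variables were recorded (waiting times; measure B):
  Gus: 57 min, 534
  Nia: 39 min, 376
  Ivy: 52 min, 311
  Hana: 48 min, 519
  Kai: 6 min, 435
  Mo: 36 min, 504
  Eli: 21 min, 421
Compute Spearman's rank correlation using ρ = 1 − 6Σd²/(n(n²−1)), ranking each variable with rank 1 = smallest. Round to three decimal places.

0.214

Ranks of variable 1: 7, 4, 6, 5, 1, 3, 2
Ranks of variable 2: 7, 2, 1, 6, 4, 5, 3
d = r₁ − r₂: 0, 2, 5, -1, -3, -2, -1
d²: 0, 4, 25, 1, 9, 4, 1; Σd² = 44
ρ = 1 − 6·44/(7·48) = 1 − 264/336 = 0.214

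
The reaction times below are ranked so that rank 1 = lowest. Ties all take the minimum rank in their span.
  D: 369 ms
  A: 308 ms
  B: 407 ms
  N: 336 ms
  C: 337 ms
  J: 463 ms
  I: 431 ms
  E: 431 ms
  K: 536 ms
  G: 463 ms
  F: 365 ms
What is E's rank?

7

Sorted (ascending): 308, 336, 337, 365, 369, 407, 431, 431, 463, 463, 536
The 2 values of 431 occupy positions 7–8 → each gets rank 7.
The 2 values of 463 occupy positions 9–10 → each gets rank 9.
E has value 431 ms → rank 7.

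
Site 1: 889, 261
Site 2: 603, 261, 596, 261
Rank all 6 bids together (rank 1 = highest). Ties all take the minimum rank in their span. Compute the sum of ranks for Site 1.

Sorted (descending): 889, 603, 596, 261, 261, 261
The 3 values of 261 occupy positions 4–6 → each gets rank 4.
Site 1 values → pooled ranks: 889→1, 261→4
Rank sum = 1 + 4 = 5

5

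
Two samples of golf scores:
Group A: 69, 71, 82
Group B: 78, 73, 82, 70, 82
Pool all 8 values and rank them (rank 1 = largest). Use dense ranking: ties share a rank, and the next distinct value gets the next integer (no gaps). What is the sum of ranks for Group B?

12

Sorted (descending): 82, 82, 82, 78, 73, 71, 70, 69
The 3 values of 82 share dense rank 1.
Remaining distinct values take the next consecutive integers.
Group B values → pooled ranks: 78→2, 73→3, 82→1, 70→5, 82→1
Rank sum = 2 + 3 + 1 + 5 + 1 = 12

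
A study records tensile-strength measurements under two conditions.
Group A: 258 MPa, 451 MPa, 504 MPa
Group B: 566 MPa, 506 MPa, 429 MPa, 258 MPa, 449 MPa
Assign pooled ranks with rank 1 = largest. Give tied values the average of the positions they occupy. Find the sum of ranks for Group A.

Sorted (descending): 566, 506, 504, 451, 449, 429, 258, 258
The 2 values of 258 occupy positions 7–8 → average rank (7+8)/2 = 7.5.
Group A values → pooled ranks: 258→7.5, 451→4, 504→3
Rank sum = 7.5 + 4 + 3 = 14.5

14.5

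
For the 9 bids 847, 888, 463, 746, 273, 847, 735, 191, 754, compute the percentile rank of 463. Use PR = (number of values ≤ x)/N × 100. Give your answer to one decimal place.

33.3

N = 9.
Strictly below 463: 2. Equal to 463: 1.
PR = 3/9 × 100 = 33.3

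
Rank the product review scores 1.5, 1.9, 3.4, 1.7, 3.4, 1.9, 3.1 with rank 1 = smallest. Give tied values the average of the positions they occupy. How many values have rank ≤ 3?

Sorted (ascending): 1.5, 1.7, 1.9, 1.9, 3.1, 3.4, 3.4
The 2 values of 1.9 occupy positions 3–4 → average rank (3+4)/2 = 3.5.
The 2 values of 3.4 occupy positions 6–7 → average rank (6+7)/2 = 6.5.
Ranks ≤ 3: {1, 2} → 2 values.

2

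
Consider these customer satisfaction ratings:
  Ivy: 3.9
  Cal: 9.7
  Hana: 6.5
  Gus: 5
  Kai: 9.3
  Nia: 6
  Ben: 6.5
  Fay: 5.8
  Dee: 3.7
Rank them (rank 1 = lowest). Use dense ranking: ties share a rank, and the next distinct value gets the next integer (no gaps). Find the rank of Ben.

6

Sorted (ascending): 3.7, 3.9, 5, 5.8, 6, 6.5, 6.5, 9.3, 9.7
The 2 values of 6.5 share dense rank 6.
Remaining distinct values take the next consecutive integers.
Ben has value 6.5 → rank 6.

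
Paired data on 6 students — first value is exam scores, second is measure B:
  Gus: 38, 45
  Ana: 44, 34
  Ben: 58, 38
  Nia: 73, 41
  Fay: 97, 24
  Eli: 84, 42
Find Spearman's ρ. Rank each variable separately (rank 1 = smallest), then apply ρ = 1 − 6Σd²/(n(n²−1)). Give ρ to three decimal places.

Ranks of variable 1: 1, 2, 3, 4, 6, 5
Ranks of variable 2: 6, 2, 3, 4, 1, 5
d = r₁ − r₂: -5, 0, 0, 0, 5, 0
d²: 25, 0, 0, 0, 25, 0; Σd² = 50
ρ = 1 − 6·50/(6·35) = 1 − 300/210 = -0.429

-0.429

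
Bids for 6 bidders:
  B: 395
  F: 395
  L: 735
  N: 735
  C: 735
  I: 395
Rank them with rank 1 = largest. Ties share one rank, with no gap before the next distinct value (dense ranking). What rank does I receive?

2

Sorted (descending): 735, 735, 735, 395, 395, 395
The 3 values of 735 share dense rank 1.
The 3 values of 395 share dense rank 2.
I has value 395 → rank 2.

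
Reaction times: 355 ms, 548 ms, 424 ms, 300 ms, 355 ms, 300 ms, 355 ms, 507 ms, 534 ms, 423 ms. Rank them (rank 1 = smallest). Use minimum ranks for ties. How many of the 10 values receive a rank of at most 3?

5

Sorted (ascending): 300, 300, 355, 355, 355, 423, 424, 507, 534, 548
The 2 values of 300 occupy positions 1–2 → each gets rank 1.
The 3 values of 355 occupy positions 3–5 → each gets rank 3.
Ranks ≤ 3: {1, 1, 3, 3, 3} → 5 values.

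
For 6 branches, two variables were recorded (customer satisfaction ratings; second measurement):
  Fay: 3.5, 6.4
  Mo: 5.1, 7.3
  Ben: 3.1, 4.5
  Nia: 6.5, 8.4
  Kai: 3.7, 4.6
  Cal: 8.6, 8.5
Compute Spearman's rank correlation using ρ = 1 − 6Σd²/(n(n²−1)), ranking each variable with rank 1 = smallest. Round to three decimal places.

0.943

Ranks of variable 1: 2, 4, 1, 5, 3, 6
Ranks of variable 2: 3, 4, 1, 5, 2, 6
d = r₁ − r₂: -1, 0, 0, 0, 1, 0
d²: 1, 0, 0, 0, 1, 0; Σd² = 2
ρ = 1 − 6·2/(6·35) = 1 − 12/210 = 0.943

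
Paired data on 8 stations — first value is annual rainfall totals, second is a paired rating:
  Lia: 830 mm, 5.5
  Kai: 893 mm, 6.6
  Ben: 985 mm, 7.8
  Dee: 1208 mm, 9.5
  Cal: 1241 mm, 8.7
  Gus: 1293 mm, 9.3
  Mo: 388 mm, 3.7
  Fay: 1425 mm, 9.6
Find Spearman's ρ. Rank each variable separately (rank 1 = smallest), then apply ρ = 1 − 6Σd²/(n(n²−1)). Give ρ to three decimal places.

Ranks of variable 1: 2, 3, 4, 5, 6, 7, 1, 8
Ranks of variable 2: 2, 3, 4, 7, 5, 6, 1, 8
d = r₁ − r₂: 0, 0, 0, -2, 1, 1, 0, 0
d²: 0, 0, 0, 4, 1, 1, 0, 0; Σd² = 6
ρ = 1 − 6·6/(8·63) = 1 − 36/504 = 0.929

0.929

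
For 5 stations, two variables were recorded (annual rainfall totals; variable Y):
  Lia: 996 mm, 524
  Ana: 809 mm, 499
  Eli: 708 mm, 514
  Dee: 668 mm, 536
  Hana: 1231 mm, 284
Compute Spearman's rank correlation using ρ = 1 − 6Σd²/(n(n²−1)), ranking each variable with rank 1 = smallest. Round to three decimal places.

-0.700

Ranks of variable 1: 4, 3, 2, 1, 5
Ranks of variable 2: 4, 2, 3, 5, 1
d = r₁ − r₂: 0, 1, -1, -4, 4
d²: 0, 1, 1, 16, 16; Σd² = 34
ρ = 1 − 6·34/(5·24) = 1 − 204/120 = -0.700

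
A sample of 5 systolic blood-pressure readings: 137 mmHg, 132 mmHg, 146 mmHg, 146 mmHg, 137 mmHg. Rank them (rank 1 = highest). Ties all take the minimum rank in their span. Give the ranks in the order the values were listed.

3, 5, 1, 1, 3

Sorted (descending): 146, 146, 137, 137, 132
The 2 values of 146 occupy positions 1–2 → each gets rank 1.
The 2 values of 137 occupy positions 3–4 → each gets rank 3.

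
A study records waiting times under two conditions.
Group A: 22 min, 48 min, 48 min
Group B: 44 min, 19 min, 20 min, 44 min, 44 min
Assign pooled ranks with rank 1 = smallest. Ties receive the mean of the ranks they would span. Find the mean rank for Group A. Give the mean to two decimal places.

Sorted (ascending): 19, 20, 22, 44, 44, 44, 48, 48
The 3 values of 44 occupy positions 4–6 → average rank 5.
The 2 values of 48 occupy positions 7–8 → average rank (7+8)/2 = 7.5.
Group A values → pooled ranks: 22→3, 48→7.5, 48→7.5
Mean rank = (3 + 7.5 + 7.5) / 3 = 6.00

6.00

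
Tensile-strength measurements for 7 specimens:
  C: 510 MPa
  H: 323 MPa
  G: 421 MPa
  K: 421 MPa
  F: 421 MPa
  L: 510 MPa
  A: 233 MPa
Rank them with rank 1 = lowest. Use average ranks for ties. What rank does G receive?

4

Sorted (ascending): 233, 323, 421, 421, 421, 510, 510
The 3 values of 421 occupy positions 3–5 → average rank 4.
The 2 values of 510 occupy positions 6–7 → average rank (6+7)/2 = 6.5.
G has value 421 MPa → rank 4.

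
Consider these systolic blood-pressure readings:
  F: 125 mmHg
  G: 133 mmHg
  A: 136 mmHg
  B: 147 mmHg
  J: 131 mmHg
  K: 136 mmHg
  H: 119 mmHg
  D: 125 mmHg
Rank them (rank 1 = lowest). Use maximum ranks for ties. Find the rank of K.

Sorted (ascending): 119, 125, 125, 131, 133, 136, 136, 147
The 2 values of 125 occupy positions 2–3 → each gets rank 3.
The 2 values of 136 occupy positions 6–7 → each gets rank 7.
K has value 136 mmHg → rank 7.

7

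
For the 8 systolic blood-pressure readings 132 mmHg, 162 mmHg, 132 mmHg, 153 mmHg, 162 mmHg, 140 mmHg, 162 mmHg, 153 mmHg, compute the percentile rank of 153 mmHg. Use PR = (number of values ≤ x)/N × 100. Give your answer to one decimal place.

N = 8.
Strictly below 153: 3. Equal to 153: 2.
PR = 5/8 × 100 = 62.5

62.5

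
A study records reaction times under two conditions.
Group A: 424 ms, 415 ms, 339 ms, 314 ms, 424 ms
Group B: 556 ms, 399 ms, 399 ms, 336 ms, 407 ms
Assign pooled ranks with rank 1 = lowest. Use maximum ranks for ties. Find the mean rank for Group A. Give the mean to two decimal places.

Sorted (ascending): 314, 336, 339, 399, 399, 407, 415, 424, 424, 556
The 2 values of 399 occupy positions 4–5 → each gets rank 5.
The 2 values of 424 occupy positions 8–9 → each gets rank 9.
Group A values → pooled ranks: 424→9, 415→7, 339→3, 314→1, 424→9
Mean rank = (9 + 7 + 3 + 1 + 9) / 5 = 5.80

5.80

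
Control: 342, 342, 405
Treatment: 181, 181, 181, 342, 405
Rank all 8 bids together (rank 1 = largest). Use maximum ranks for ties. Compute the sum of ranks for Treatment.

Sorted (descending): 405, 405, 342, 342, 342, 181, 181, 181
The 2 values of 405 occupy positions 1–2 → each gets rank 2.
The 3 values of 342 occupy positions 3–5 → each gets rank 5.
The 3 values of 181 occupy positions 6–8 → each gets rank 8.
Treatment values → pooled ranks: 181→8, 181→8, 181→8, 342→5, 405→2
Rank sum = 8 + 8 + 8 + 5 + 2 = 31

31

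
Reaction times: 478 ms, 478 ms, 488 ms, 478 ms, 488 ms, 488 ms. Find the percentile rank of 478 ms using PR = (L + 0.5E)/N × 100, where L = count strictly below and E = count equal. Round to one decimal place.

N = 6.
Strictly below 478: 0. Equal to 478: 3.
PR = (0 + 0.5·3)/6 × 100 = 25.0

25.0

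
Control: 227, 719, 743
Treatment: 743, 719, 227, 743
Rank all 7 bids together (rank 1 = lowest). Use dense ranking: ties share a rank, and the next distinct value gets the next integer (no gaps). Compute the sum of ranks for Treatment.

9

Sorted (ascending): 227, 227, 719, 719, 743, 743, 743
The 2 values of 227 share dense rank 1.
The 2 values of 719 share dense rank 2.
The 3 values of 743 share dense rank 3.
Treatment values → pooled ranks: 743→3, 719→2, 227→1, 743→3
Rank sum = 3 + 2 + 1 + 3 = 9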